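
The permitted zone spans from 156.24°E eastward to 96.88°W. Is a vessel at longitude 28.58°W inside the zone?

Band width going east from +156.24° to -96.88°: ((-96.88 − 156.24) mod 360) = 106.88°.
Offset of -28.58° east of the west edge: ((-28.58 − 156.24) mod 360) = 175.18°.
175.18° > 106.88° ⇒ outside.

No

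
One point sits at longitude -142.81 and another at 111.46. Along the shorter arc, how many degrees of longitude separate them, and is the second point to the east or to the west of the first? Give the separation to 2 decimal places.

105.73° west

Raw difference: 111.46 − -142.81 = 254.27°.
Normalise into (−180°, 180°]: 254.27° − 360° = -105.73°.
Negative ⇒ the second point lies to the west; separation 105.73°.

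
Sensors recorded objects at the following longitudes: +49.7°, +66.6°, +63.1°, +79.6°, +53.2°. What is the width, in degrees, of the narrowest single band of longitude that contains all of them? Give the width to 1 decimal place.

Sort the longitudes: +49.7°, +53.2°, +63.1°, +66.6°, +79.6°.
Eastward gaps between consecutive values (wrapping around): 3.5°, 9.9°, 3.5°, 13.0°, 330.1°.
Largest gap = 330.1° ⇒ minimal covering band is its complement: 360° − 330.1° = 29.9°.
Band runs from +49.7° eastward to +79.6°.

29.9°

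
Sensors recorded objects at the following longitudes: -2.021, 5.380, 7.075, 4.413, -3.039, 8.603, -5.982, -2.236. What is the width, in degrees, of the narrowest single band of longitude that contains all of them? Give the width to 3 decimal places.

Sort the longitudes: -5.982°, -3.039°, -2.236°, -2.021°, +4.413°, +5.380°, +7.075°, +8.603°.
Eastward gaps between consecutive values (wrapping around): 2.943°, 0.803°, 0.215°, 6.434°, 0.967°, 1.695°, 1.528°, 345.415°.
Largest gap = 345.415° ⇒ minimal covering band is its complement: 360° − 345.415° = 14.585°.
Band runs from -5.982° eastward to +8.603°.

14.585°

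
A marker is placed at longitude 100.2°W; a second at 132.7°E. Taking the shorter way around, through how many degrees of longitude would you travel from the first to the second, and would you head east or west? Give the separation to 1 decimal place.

Raw difference: 132.7 − -100.2 = 232.9°.
Normalise into (−180°, 180°]: 232.9° − 360° = -127.1°.
Negative ⇒ the second point lies to the west; separation 127.1°.

127.1° west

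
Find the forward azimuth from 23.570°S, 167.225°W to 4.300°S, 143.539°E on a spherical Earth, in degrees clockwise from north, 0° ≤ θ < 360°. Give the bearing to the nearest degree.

284°

Δλ = 143.539 − -167.225 = 310.764°; wrapped into (−180°, 180°]: -49.236°.
θ = atan2( sin Δλ · cos φ₂ , cos φ₁ · sin φ₂ − sin φ₁ · cos φ₂ · cos Δλ )
  = atan2(-0.75527, 0.19163) = -75.763° → normalised to [0°, 360°): 284.237°.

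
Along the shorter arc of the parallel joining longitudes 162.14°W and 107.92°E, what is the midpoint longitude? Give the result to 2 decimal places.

152.89°E

Signed shortest Δλ from -162.14° to +107.92° is -89.94°.
Midpoint longitude = -162.14° + (-89.94°)/2 = -162.14° − 44.97° = -207.11°.
Normalise into (−180°, 180°]: +152.89°.
(The naïve average (-162.14 + +107.92)/2 = -27.11° is on the wrong side of the globe.)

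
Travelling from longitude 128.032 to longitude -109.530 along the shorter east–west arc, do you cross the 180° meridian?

Naïve |-109.530 − 128.032| = 237.562° > 180°, so the shorter arc goes the other way round — across 180°.
Signed shortest Δλ = ((-109.530 − 128.032 + 180) mod 360) − 180 = 122.438°.
Going east by 122.438° from +128.032° passes through 180° before reaching -109.530°.

Yes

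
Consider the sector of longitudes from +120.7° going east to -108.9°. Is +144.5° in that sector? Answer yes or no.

Band width going east from +120.7° to -108.9°: ((-108.9 − 120.7) mod 360) = 130.4°.
Offset of +144.5° east of the west edge: ((144.5 − 120.7) mod 360) = 23.8°.
23.8° ≤ 130.4° ⇒ inside.

Yes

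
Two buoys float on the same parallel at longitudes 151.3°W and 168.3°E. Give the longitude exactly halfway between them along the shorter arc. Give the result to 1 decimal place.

Signed shortest Δλ from -151.3° to +168.3° is -40.4°.
Midpoint longitude = -151.3° + (-40.4°)/2 = -151.3° − 20.2° = -171.5°.
(The naïve average (-151.3 + +168.3)/2 = 8.5° is on the wrong side of the globe.)

171.5°W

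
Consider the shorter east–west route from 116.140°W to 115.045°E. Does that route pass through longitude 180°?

Yes

Naïve |115.045 − -116.140| = 231.185° > 180°, so the shorter arc goes the other way round — across 180°.
Signed shortest Δλ = ((115.045 − -116.140 + 180) mod 360) − 180 = -128.815°.
Going west by 128.815° from -116.140° passes through 180° before reaching +115.045°.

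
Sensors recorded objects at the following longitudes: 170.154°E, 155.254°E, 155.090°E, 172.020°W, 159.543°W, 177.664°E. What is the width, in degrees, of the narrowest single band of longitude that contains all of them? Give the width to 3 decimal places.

45.367°

Sort the longitudes: -172.020°, -159.543°, +155.090°, +155.254°, +170.154°, +177.664°.
Eastward gaps between consecutive values (wrapping around): 12.477°, 314.633°, 0.164°, 14.900°, 7.510°, 10.316°.
Largest gap = 314.633° ⇒ minimal covering band is its complement: 360° − 314.633° = 45.367°.
Band runs from +155.090° eastward to -159.543°, crossing the antimeridian.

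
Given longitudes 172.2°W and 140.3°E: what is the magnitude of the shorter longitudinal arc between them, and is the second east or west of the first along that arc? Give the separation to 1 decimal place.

Raw difference: 140.3 − -172.2 = 312.5°.
Normalise into (−180°, 180°]: 312.5° − 360° = -47.5°.
Negative ⇒ the second point lies to the west; separation 47.5°.

47.5° west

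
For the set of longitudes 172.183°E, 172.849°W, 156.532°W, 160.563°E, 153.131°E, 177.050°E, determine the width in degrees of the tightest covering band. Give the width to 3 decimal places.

50.337°

Sort the longitudes: -172.849°, -156.532°, +153.131°, +160.563°, +172.183°, +177.050°.
Eastward gaps between consecutive values (wrapping around): 16.317°, 309.663°, 7.432°, 11.620°, 4.867°, 10.101°.
Largest gap = 309.663° ⇒ minimal covering band is its complement: 360° − 309.663° = 50.337°.
Band runs from +153.131° eastward to -156.532°, crossing the antimeridian.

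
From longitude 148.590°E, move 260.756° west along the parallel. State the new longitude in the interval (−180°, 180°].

112.166°W

Start at +148.590°; shift −260.756° → -112.166°.
-112.166° already lies in (−180°, 180°].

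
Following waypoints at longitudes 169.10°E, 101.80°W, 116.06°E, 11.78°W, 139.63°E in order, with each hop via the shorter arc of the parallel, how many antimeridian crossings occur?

Leg 1: +169.10° → -101.80°, shortest Δλ = 89.1° (east) — crosses 180°.
Leg 2: -101.80° → +116.06°, shortest Δλ = -142.14° (west) — crosses 180°.
Leg 3: +116.06° → -11.78°, shortest Δλ = -127.84° (west) — does not cross 180°.
Leg 4: -11.78° → +139.63°, shortest Δλ = 151.41° (east) — does not cross 180°.
Total crossings: 2.

2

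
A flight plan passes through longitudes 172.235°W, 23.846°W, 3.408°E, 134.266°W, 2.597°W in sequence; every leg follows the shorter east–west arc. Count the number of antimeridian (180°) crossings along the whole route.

Leg 1: -172.235° → -23.846°, shortest Δλ = 148.389° (east) — does not cross 180°.
Leg 2: -23.846° → +3.408°, shortest Δλ = 27.254° (east) — does not cross 180°.
Leg 3: +3.408° → -134.266°, shortest Δλ = -137.674° (west) — does not cross 180°.
Leg 4: -134.266° → -2.597°, shortest Δλ = 131.669° (east) — does not cross 180°.
Total crossings: 0.

0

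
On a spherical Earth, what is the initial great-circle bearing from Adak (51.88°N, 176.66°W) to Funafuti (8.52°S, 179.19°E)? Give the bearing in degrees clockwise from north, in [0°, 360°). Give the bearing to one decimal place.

Δλ = 179.19 − -176.66 = 355.85°; wrapped into (−180°, 180°]: -4.15°.
θ = atan2( sin Δλ · cos φ₂ , cos φ₁ · sin φ₂ − sin φ₁ · cos φ₂ · cos Δλ )
  = atan2(-0.07157, -0.86745) = -175.284° → normalised to [0°, 360°): 184.716°.

184.7°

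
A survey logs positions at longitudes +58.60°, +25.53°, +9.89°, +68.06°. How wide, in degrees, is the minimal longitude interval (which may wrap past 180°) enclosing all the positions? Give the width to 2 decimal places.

Sort the longitudes: +9.89°, +25.53°, +58.60°, +68.06°.
Eastward gaps between consecutive values (wrapping around): 15.64°, 33.07°, 9.46°, 301.83°.
Largest gap = 301.83° ⇒ minimal covering band is its complement: 360° − 301.83° = 58.17°.
Band runs from +9.89° eastward to +68.06°.

58.17°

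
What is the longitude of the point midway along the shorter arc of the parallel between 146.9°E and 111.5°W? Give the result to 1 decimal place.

Signed shortest Δλ from +146.9° to -111.5° is +101.6°.
Midpoint longitude = +146.9° + (+101.6°)/2 = +146.9° + 50.8° = +197.7°.
Normalise into (−180°, 180°]: -162.3°.
(The naïve average (+146.9 + -111.5)/2 = 17.7° is on the wrong side of the globe.)

162.3°W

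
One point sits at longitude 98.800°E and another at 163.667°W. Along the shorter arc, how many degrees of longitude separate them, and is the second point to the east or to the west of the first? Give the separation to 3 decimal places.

Raw difference: -163.667 − 98.800 = -262.467°.
Normalise into (−180°, 180°]: -262.467° + 360° = 97.533°.
Positive ⇒ the second point lies to the east; separation 97.533°.

97.533° east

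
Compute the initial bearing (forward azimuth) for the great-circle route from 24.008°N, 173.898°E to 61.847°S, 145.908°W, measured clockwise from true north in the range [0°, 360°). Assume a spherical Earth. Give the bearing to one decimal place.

162.3°

Δλ = -145.908 − 173.898 = -319.806°; wrapped into (−180°, 180°]: 40.194°.
θ = atan2( sin Δλ · cos φ₂ , cos φ₁ · sin φ₂ − sin φ₁ · cos φ₂ · cos Δλ )
  = atan2(0.30451, -0.95205) = 162.264° → normalised to [0°, 360°): 162.264°.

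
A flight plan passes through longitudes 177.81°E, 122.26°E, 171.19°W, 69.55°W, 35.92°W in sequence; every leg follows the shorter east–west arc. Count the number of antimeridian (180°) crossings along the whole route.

Leg 1: +177.81° → +122.26°, shortest Δλ = -55.55° (west) — does not cross 180°.
Leg 2: +122.26° → -171.19°, shortest Δλ = 66.55° (east) — crosses 180°.
Leg 3: -171.19° → -69.55°, shortest Δλ = 101.64° (east) — does not cross 180°.
Leg 4: -69.55° → -35.92°, shortest Δλ = 33.63° (east) — does not cross 180°.
Total crossings: 1.

1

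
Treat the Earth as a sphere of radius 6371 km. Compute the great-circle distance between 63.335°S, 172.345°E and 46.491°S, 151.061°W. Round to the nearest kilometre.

2929 km

Δλ = -151.061 − 172.345 = -323.406°; wrapped into (−180°, 180°]: 36.594°.
Δφ = -46.491 − -63.335 = 16.844°.
a = sin²(Δφ/2) + cos φ₁ · cos φ₂ · sin²(Δλ/2) = 0.051903.
c = 2·atan2(√a, √(1−a)) = 0.45968 rad → d = 6371·c ≈ 2928.63 km.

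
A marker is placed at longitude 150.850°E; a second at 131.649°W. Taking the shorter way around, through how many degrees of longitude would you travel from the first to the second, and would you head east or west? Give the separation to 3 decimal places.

77.501° east

Raw difference: -131.649 − 150.850 = -282.499°.
Normalise into (−180°, 180°]: -282.499° + 360° = 77.501°.
Positive ⇒ the second point lies to the east; separation 77.501°.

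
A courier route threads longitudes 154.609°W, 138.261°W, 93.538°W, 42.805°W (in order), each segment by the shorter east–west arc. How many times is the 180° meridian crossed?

0

Leg 1: -154.609° → -138.261°, shortest Δλ = 16.348° (east) — does not cross 180°.
Leg 2: -138.261° → -93.538°, shortest Δλ = 44.723° (east) — does not cross 180°.
Leg 3: -93.538° → -42.805°, shortest Δλ = 50.733° (east) — does not cross 180°.
Total crossings: 0.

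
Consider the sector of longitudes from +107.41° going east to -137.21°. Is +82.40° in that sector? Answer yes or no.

Band width going east from +107.41° to -137.21°: ((-137.21 − 107.41) mod 360) = 115.38°.
Offset of +82.40° east of the west edge: ((82.40 − 107.41) mod 360) = 334.99°.
334.99° > 115.38° ⇒ outside.

No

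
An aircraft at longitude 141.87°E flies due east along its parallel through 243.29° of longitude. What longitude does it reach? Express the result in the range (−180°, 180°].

25.16°E

Start at +141.87°; shift +243.29° → +385.16°.
+385.16° lies outside (−180°, 180°]; subtract 360° → +25.16°.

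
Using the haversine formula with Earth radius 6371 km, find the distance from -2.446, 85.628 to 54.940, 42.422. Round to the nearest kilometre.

Δλ = 42.422 − 85.628 = -43.206°.
Δφ = 54.940 − -2.446 = 57.386°.
a = sin²(Δφ/2) + cos φ₁ · cos φ₂ · sin²(Δλ/2) = 0.308306.
c = 2·atan2(√a, √(1−a)) = 1.17733 rad → d = 6371·c ≈ 7500.80 km.

7501 km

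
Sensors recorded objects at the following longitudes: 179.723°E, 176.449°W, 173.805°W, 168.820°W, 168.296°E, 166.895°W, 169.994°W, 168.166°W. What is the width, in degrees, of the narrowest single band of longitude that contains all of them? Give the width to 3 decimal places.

Sort the longitudes: -176.449°, -173.805°, -169.994°, -168.820°, -168.166°, -166.895°, +168.296°, +179.723°.
Eastward gaps between consecutive values (wrapping around): 2.644°, 3.811°, 1.174°, 0.654°, 1.271°, 335.191°, 11.427°, 3.828°.
Largest gap = 335.191° ⇒ minimal covering band is its complement: 360° − 335.191° = 24.809°.
Band runs from +168.296° eastward to -166.895°, crossing the antimeridian.

24.809°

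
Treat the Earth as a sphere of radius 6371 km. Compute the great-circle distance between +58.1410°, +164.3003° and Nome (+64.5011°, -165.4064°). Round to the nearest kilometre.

1743 km

Δλ = -165.4064 − 164.3003 = -329.7067°; wrapped into (−180°, 180°]: 30.2933°.
Δφ = 64.5011 − 58.1410 = 6.3601°.
a = sin²(Δφ/2) + cos φ₁ · cos φ₂ · sin²(Δλ/2) = 0.018591.
c = 2·atan2(√a, √(1−a)) = 0.27355 rad → d = 6371·c ≈ 1742.78 km.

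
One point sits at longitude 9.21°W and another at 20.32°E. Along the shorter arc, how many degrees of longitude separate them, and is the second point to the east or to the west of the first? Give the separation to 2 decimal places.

Raw difference: 20.32 − -9.21 = 29.53°.
Normalise into (−180°, 180°]: 29.53° stays 29.53°.
Positive ⇒ the second point lies to the east; separation 29.53°.

29.53° east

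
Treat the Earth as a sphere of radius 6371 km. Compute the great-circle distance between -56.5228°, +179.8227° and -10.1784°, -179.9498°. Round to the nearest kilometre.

5153 km

Δλ = -179.9498 − 179.8227 = -359.7725°; wrapped into (−180°, 180°]: 0.2275°.
Δφ = -10.1784 − -56.5228 = 46.3444°.
a = sin²(Δφ/2) + cos φ₁ · cos φ₂ · sin²(Δλ/2) = 0.154841.
c = 2·atan2(√a, √(1−a)) = 0.80887 rad → d = 6371·c ≈ 5153.30 km.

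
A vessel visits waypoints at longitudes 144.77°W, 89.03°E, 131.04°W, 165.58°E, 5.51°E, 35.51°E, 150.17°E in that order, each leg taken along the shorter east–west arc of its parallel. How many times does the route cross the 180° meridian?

Leg 1: -144.77° → +89.03°, shortest Δλ = -126.2° (west) — crosses 180°.
Leg 2: +89.03° → -131.04°, shortest Δλ = 139.93° (east) — crosses 180°.
Leg 3: -131.04° → +165.58°, shortest Δλ = -63.38° (west) — crosses 180°.
Leg 4: +165.58° → +5.51°, shortest Δλ = -160.07° (west) — does not cross 180°.
Leg 5: +5.51° → +35.51°, shortest Δλ = 30.0° (east) — does not cross 180°.
Leg 6: +35.51° → +150.17°, shortest Δλ = 114.66° (east) — does not cross 180°.
Total crossings: 3.

3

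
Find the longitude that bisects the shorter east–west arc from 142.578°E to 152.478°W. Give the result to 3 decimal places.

Signed shortest Δλ from +142.578° to -152.478° is +64.944°.
Midpoint longitude = +142.578° + (+64.944°)/2 = +142.578° + 32.472° = +175.050°.
(The naïve average (+142.578 + -152.478)/2 = -4.95° is on the wrong side of the globe.)

175.050°E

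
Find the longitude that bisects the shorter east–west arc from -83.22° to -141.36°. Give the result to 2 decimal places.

-112.29°

Signed shortest Δλ from -83.22° to -141.36° is -58.14°.
Midpoint longitude = -83.22° + (-58.14°)/2 = -83.22° − 29.07° = -112.29°.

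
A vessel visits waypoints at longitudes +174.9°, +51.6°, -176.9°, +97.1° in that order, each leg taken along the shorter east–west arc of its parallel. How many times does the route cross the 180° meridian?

Leg 1: +174.9° → +51.6°, shortest Δλ = -123.3° (west) — does not cross 180°.
Leg 2: +51.6° → -176.9°, shortest Δλ = 131.5° (east) — crosses 180°.
Leg 3: -176.9° → +97.1°, shortest Δλ = -86.0° (west) — crosses 180°.
Total crossings: 2.

2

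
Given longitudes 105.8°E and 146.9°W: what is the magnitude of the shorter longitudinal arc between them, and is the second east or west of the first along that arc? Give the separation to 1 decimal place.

107.3° east

Raw difference: -146.9 − 105.8 = -252.7°.
Normalise into (−180°, 180°]: -252.7° + 360° = 107.3°.
Positive ⇒ the second point lies to the east; separation 107.3°.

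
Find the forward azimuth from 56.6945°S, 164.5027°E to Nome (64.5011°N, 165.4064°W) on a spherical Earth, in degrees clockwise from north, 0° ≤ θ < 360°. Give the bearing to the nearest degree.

15°

Δλ = -165.4064 − 164.5027 = -329.9091°; wrapped into (−180°, 180°]: 30.0909°.
θ = atan2( sin Δλ · cos φ₂ , cos φ₁ · sin φ₂ − sin φ₁ · cos φ₂ · cos Δλ )
  = atan2(0.21584, 0.80692) = 14.975° → normalised to [0°, 360°): 14.975°.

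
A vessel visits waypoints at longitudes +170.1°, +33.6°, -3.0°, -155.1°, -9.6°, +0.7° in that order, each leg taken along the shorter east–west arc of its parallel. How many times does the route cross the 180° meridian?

Leg 1: +170.1° → +33.6°, shortest Δλ = -136.5° (west) — does not cross 180°.
Leg 2: +33.6° → -3.0°, shortest Δλ = -36.6° (west) — does not cross 180°.
Leg 3: -3.0° → -155.1°, shortest Δλ = -152.1° (west) — does not cross 180°.
Leg 4: -155.1° → -9.6°, shortest Δλ = 145.5° (east) — does not cross 180°.
Leg 5: -9.6° → +0.7°, shortest Δλ = 10.3° (east) — does not cross 180°.
Total crossings: 0.

0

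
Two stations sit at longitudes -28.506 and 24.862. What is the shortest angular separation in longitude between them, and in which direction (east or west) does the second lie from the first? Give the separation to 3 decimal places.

Raw difference: 24.862 − -28.506 = 53.368°.
Normalise into (−180°, 180°]: 53.368° stays 53.368°.
Positive ⇒ the second point lies to the east; separation 53.368°.

53.368° east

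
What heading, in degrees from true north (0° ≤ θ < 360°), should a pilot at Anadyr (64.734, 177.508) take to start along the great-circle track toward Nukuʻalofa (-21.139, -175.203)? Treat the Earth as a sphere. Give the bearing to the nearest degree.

Δλ = -175.203 − 177.508 = -352.711°; wrapped into (−180°, 180°]: 7.289°.
θ = atan2( sin Δλ · cos φ₂ , cos φ₁ · sin φ₂ − sin φ₁ · cos φ₂ · cos Δλ )
  = atan2(0.11834, -0.99059) = 173.188° → normalised to [0°, 360°): 173.188°.

173°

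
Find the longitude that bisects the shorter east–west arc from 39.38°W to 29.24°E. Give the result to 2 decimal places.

5.07°W

Signed shortest Δλ from -39.38° to +29.24° is +68.62°.
Midpoint longitude = -39.38° + (+68.62°)/2 = -39.38° + 34.31° = -5.07°.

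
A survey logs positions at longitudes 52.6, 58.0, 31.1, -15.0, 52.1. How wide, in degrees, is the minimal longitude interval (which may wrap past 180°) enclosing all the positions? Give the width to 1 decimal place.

Sort the longitudes: -15.0°, +31.1°, +52.1°, +52.6°, +58.0°.
Eastward gaps between consecutive values (wrapping around): 46.1°, 21.0°, 0.5°, 5.4°, 287.0°.
Largest gap = 287.0° ⇒ minimal covering band is its complement: 360° − 287.0° = 73.0°.
Band runs from -15.0° eastward to +58.0°.

73.0°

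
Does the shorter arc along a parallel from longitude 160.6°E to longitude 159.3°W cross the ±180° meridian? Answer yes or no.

Yes

Naïve |-159.3 − 160.6| = 319.9° > 180°, so the shorter arc goes the other way round — across 180°.
Signed shortest Δλ = ((-159.3 − 160.6 + 180) mod 360) − 180 = 40.1°.
Going east by 40.1° from +160.6° passes through 180° before reaching -159.3°.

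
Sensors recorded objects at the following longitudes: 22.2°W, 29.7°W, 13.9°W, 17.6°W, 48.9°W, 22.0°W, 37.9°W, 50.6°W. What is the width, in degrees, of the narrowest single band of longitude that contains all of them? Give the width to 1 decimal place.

36.7°

Sort the longitudes: -50.6°, -48.9°, -37.9°, -29.7°, -22.2°, -22.0°, -17.6°, -13.9°.
Eastward gaps between consecutive values (wrapping around): 1.7°, 11.0°, 8.2°, 7.5°, 0.2°, 4.4°, 3.7°, 323.3°.
Largest gap = 323.3° ⇒ minimal covering band is its complement: 360° − 323.3° = 36.7°.
Band runs from -50.6° eastward to -13.9°.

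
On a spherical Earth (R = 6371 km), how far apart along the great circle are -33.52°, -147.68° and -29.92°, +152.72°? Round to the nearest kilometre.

5574 km

Δλ = 152.72 − -147.68 = 300.40°; wrapped into (−180°, 180°]: -59.60°.
Δφ = -29.92 − -33.52 = 3.60°.
a = sin²(Δφ/2) + cos φ₁ · cos φ₂ · sin²(Δλ/2) = 0.179452.
c = 2·atan2(√a, √(1−a)) = 0.87487 rad → d = 6371·c ≈ 5573.80 km.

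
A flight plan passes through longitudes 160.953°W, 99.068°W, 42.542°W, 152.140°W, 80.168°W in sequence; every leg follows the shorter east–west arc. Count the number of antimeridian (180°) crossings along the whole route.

Leg 1: -160.953° → -99.068°, shortest Δλ = 61.885° (east) — does not cross 180°.
Leg 2: -99.068° → -42.542°, shortest Δλ = 56.526° (east) — does not cross 180°.
Leg 3: -42.542° → -152.140°, shortest Δλ = -109.598° (west) — does not cross 180°.
Leg 4: -152.140° → -80.168°, shortest Δλ = 71.972° (east) — does not cross 180°.
Total crossings: 0.

0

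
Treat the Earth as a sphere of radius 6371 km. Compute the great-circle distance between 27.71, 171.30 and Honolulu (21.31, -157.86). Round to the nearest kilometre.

3191 km

Δλ = -157.86 − 171.30 = -329.16°; wrapped into (−180°, 180°]: 30.84°.
Δφ = 21.31 − 27.71 = -6.40°.
a = sin²(Δφ/2) + cos φ₁ · cos φ₂ · sin²(Δλ/2) = 0.061427.
c = 2·atan2(√a, √(1−a)) = 0.50091 rad → d = 6371·c ≈ 3191.30 km.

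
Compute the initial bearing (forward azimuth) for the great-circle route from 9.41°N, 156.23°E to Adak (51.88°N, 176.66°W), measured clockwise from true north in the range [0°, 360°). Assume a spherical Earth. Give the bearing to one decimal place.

Δλ = -176.66 − 156.23 = -332.89°; wrapped into (−180°, 180°]: 27.11°.
θ = atan2( sin Δλ · cos φ₂ , cos φ₁ · sin φ₂ − sin φ₁ · cos φ₂ · cos Δλ )
  = atan2(0.28131, 0.68629) = 22.289° → normalised to [0°, 360°): 22.289°.

22.3°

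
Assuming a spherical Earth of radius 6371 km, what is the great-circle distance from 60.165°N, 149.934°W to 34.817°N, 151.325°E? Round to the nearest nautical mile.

Δλ = 151.325 − -149.934 = 301.259°; wrapped into (−180°, 180°]: -58.741°.
Δφ = 34.817 − 60.165 = -25.348°.
a = sin²(Δφ/2) + cos φ₁ · cos φ₂ · sin²(Δλ/2) = 0.146387.
c = 2·atan2(√a, √(1−a)) = 0.78523 rad → d = 6371·c ≈ 5002.69 km ≈ 2701.24 nmi.

2701 nmi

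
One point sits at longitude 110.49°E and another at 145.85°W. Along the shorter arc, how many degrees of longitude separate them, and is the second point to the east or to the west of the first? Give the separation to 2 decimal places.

103.66° east

Raw difference: -145.85 − 110.49 = -256.34°.
Normalise into (−180°, 180°]: -256.34° + 360° = 103.66°.
Positive ⇒ the second point lies to the east; separation 103.66°.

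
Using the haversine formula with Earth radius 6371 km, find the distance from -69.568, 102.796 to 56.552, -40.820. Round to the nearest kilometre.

17738 km

Δλ = -40.820 − 102.796 = -143.616°.
Δφ = 56.552 − -69.568 = 126.120°.
a = sin²(Δφ/2) + cos φ₁ · cos φ₂ · sin²(Δλ/2) = 0.968399.
c = 2·atan2(√a, √(1−a)) = 2.78416 rad → d = 6371·c ≈ 17737.88 km.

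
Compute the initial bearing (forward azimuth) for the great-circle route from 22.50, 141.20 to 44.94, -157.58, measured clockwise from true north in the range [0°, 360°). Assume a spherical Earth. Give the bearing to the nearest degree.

Δλ = -157.58 − 141.20 = -298.78°; wrapped into (−180°, 180°]: 61.22°.
θ = atan2( sin Δλ · cos φ₂ , cos φ₁ · sin φ₂ − sin φ₁ · cos φ₂ · cos Δλ )
  = atan2(0.62041, 0.52218) = 49.914° → normalised to [0°, 360°): 49.914°.

50°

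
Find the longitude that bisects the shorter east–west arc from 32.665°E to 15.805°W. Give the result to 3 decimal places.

8.430°E

Signed shortest Δλ from +32.665° to -15.805° is -48.470°.
Midpoint longitude = +32.665° + (-48.470°)/2 = +32.665° − 24.235° = +8.430°.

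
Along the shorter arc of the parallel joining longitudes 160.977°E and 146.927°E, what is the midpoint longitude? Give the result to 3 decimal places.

Signed shortest Δλ from +160.977° to +146.927° is -14.050°.
Midpoint longitude = +160.977° + (-14.050°)/2 = +160.977° − 7.025° = +153.952°.

153.952°E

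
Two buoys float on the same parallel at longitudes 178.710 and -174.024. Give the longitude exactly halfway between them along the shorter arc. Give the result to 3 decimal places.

Signed shortest Δλ from +178.710° to -174.024° is +7.266°.
Midpoint longitude = +178.710° + (+7.266°)/2 = +178.710° + 3.633° = +182.343°.
Normalise into (−180°, 180°]: -177.657°.
(The naïve average (+178.710 + -174.024)/2 = 2.343° is on the wrong side of the globe.)

-177.657°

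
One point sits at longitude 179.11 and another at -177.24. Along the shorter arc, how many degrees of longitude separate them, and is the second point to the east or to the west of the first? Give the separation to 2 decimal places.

3.65° east

Raw difference: -177.24 − 179.11 = -356.35°.
Normalise into (−180°, 180°]: -356.35° + 360° = 3.65°.
Positive ⇒ the second point lies to the east; separation 3.65°.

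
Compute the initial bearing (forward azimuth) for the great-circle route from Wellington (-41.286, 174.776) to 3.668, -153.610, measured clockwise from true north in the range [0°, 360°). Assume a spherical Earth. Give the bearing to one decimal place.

40.7°

Δλ = -153.610 − 174.776 = -328.386°; wrapped into (−180°, 180°]: 31.614°.
θ = atan2( sin Δλ · cos φ₂ , cos φ₁ · sin φ₂ − sin φ₁ · cos φ₂ · cos Δλ )
  = atan2(0.52312, 0.60882) = 40.670° → normalised to [0°, 360°): 40.670°.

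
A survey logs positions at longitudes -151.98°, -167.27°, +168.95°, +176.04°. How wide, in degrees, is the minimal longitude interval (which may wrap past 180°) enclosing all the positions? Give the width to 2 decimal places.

39.07°

Sort the longitudes: -167.27°, -151.98°, +168.95°, +176.04°.
Eastward gaps between consecutive values (wrapping around): 15.29°, 320.93°, 7.09°, 16.69°.
Largest gap = 320.93° ⇒ minimal covering band is its complement: 360° − 320.93° = 39.07°.
Band runs from +168.95° eastward to -151.98°, crossing the antimeridian.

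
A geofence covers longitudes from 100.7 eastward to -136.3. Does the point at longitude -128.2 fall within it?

Band width going east from +100.7° to -136.3°: ((-136.3 − 100.7) mod 360) = 123.0°.
Offset of -128.2° east of the west edge: ((-128.2 − 100.7) mod 360) = 131.1°.
131.1° > 123.0° ⇒ outside.

No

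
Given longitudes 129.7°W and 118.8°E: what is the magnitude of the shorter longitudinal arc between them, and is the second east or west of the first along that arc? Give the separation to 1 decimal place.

111.5° west

Raw difference: 118.8 − -129.7 = 248.5°.
Normalise into (−180°, 180°]: 248.5° − 360° = -111.5°.
Negative ⇒ the second point lies to the west; separation 111.5°.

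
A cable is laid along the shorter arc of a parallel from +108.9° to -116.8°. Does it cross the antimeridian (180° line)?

Yes

Naïve |-116.8 − 108.9| = 225.7° > 180°, so the shorter arc goes the other way round — across 180°.
Signed shortest Δλ = ((-116.8 − 108.9 + 180) mod 360) − 180 = 134.3°.
Going east by 134.3° from +108.9° passes through 180° before reaching -116.8°.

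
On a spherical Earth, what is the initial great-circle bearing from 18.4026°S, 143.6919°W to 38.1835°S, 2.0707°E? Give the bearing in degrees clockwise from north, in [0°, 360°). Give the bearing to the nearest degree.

Δλ = 2.0707 − -143.6919 = 145.7626°.
θ = atan2( sin Δλ · cos φ₂ , cos φ₁ · sin φ₂ − sin φ₁ · cos φ₂ · cos Δλ )
  = atan2(0.44224, -0.79171) = 150.813° → normalised to [0°, 360°): 150.813°.

151°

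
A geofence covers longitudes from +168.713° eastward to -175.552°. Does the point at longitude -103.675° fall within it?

No

Band width going east from +168.713° to -175.552°: ((-175.552 − 168.713) mod 360) = 15.735°.
Offset of -103.675° east of the west edge: ((-103.675 − 168.713) mod 360) = 87.612°.
87.612° > 15.735° ⇒ outside.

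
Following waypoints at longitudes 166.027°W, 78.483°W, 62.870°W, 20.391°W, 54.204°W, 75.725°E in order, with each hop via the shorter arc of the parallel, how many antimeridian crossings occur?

0

Leg 1: -166.027° → -78.483°, shortest Δλ = 87.544° (east) — does not cross 180°.
Leg 2: -78.483° → -62.870°, shortest Δλ = 15.613° (east) — does not cross 180°.
Leg 3: -62.870° → -20.391°, shortest Δλ = 42.479° (east) — does not cross 180°.
Leg 4: -20.391° → -54.204°, shortest Δλ = -33.813° (west) — does not cross 180°.
Leg 5: -54.204° → +75.725°, shortest Δλ = 129.929° (east) — does not cross 180°.
Total crossings: 0.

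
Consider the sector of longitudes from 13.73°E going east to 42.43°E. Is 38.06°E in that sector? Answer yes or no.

Yes

Band width going east from +13.73° to +42.43°: ((42.43 − 13.73) mod 360) = 28.70°.
Offset of +38.06° east of the west edge: ((38.06 − 13.73) mod 360) = 24.33°.
24.33° ≤ 28.70° ⇒ inside.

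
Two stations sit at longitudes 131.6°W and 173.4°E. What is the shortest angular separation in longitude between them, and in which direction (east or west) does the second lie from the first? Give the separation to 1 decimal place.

55.0° west

Raw difference: 173.4 − -131.6 = 305.0°.
Normalise into (−180°, 180°]: 305.0° − 360° = -55.0°.
Negative ⇒ the second point lies to the west; separation 55.0°.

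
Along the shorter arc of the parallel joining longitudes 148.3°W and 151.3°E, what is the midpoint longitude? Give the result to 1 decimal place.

Signed shortest Δλ from -148.3° to +151.3° is -60.4°.
Midpoint longitude = -148.3° + (-60.4°)/2 = -148.3° − 30.2° = -178.5°.
(The naïve average (-148.3 + +151.3)/2 = 1.5° is on the wrong side of the globe.)

178.5°W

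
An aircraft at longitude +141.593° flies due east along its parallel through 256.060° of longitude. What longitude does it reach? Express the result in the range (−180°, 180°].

Start at +141.593°; shift +256.060° → +397.653°.
+397.653° lies outside (−180°, 180°]; subtract 360° → +37.653°.

+37.653°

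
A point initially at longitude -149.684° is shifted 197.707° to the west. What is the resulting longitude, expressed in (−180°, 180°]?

Start at -149.684°; shift −197.707° → -347.391°.
-347.391° lies outside (−180°, 180°]; add 360° → +12.609°.

+12.609°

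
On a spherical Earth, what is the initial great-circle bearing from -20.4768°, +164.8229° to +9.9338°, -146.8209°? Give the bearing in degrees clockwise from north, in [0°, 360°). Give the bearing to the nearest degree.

Δλ = -146.8209 − 164.8229 = -311.6438°; wrapped into (−180°, 180°]: 48.3562°.
θ = atan2( sin Δλ · cos φ₂ , cos φ₁ · sin φ₂ − sin φ₁ · cos φ₂ · cos Δλ )
  = atan2(0.73609, 0.39058) = 62.049° → normalised to [0°, 360°): 62.049°.

62°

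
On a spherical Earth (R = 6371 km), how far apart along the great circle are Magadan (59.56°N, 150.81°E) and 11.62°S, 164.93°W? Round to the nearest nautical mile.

4775 nmi

Δλ = -164.93 − 150.81 = -315.74°; wrapped into (−180°, 180°]: 44.26°.
Δφ = -11.62 − 59.56 = -71.18°.
a = sin²(Δφ/2) + cos φ₁ · cos φ₂ · sin²(Δλ/2) = 0.409125.
c = 2·atan2(√a, √(1−a)) = 1.38803 rad → d = 6371·c ≈ 8843.14 km ≈ 4774.92 nmi.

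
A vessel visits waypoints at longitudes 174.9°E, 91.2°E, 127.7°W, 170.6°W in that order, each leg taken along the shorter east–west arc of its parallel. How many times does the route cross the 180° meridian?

1

Leg 1: +174.9° → +91.2°, shortest Δλ = -83.7° (west) — does not cross 180°.
Leg 2: +91.2° → -127.7°, shortest Δλ = 141.1° (east) — crosses 180°.
Leg 3: -127.7° → -170.6°, shortest Δλ = -42.9° (west) — does not cross 180°.
Total crossings: 1.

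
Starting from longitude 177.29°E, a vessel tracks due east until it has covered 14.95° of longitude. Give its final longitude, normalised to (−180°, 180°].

Start at +177.29°; shift +14.95° → +192.24°.
+192.24° lies outside (−180°, 180°]; subtract 360° → -167.76°.

167.76°W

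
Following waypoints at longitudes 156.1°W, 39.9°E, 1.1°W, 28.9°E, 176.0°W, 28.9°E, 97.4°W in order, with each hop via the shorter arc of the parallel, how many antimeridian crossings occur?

3

Leg 1: -156.1° → +39.9°, shortest Δλ = -164.0° (west) — crosses 180°.
Leg 2: +39.9° → -1.1°, shortest Δλ = -41.0° (west) — does not cross 180°.
Leg 3: -1.1° → +28.9°, shortest Δλ = 30.0° (east) — does not cross 180°.
Leg 4: +28.9° → -176.0°, shortest Δλ = 155.1° (east) — crosses 180°.
Leg 5: -176.0° → +28.9°, shortest Δλ = -155.1° (west) — crosses 180°.
Leg 6: +28.9° → -97.4°, shortest Δλ = -126.3° (west) — does not cross 180°.
Total crossings: 3.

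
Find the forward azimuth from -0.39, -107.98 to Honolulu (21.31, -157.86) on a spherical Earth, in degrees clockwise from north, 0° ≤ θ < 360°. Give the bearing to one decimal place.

297.3°

Δλ = -157.86 − -107.98 = -49.88°.
θ = atan2( sin Δλ · cos φ₂ , cos φ₁ · sin φ₂ − sin φ₁ · cos φ₂ · cos Δλ )
  = atan2(-0.71241, 0.36749) = -62.713° → normalised to [0°, 360°): 297.287°.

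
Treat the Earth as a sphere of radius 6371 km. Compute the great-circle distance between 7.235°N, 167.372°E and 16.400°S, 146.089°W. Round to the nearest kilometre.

5755 km

Δλ = -146.089 − 167.372 = -313.461°; wrapped into (−180°, 180°]: 46.539°.
Δφ = -16.400 − 7.235 = -23.635°.
a = sin²(Δφ/2) + cos φ₁ · cos φ₂ · sin²(Δλ/2) = 0.190469.
c = 2·atan2(√a, √(1−a)) = 0.90325 rad → d = 6371·c ≈ 5754.59 km.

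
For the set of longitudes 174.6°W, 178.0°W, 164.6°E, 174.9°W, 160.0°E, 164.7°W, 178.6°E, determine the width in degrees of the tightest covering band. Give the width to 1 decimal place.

35.3°

Sort the longitudes: -178.0°, -174.9°, -174.6°, -164.7°, +160.0°, +164.6°, +178.6°.
Eastward gaps between consecutive values (wrapping around): 3.1°, 0.3°, 9.9°, 324.7°, 4.6°, 14.0°, 3.4°.
Largest gap = 324.7° ⇒ minimal covering band is its complement: 360° − 324.7° = 35.3°.
Band runs from +160.0° eastward to -164.7°, crossing the antimeridian.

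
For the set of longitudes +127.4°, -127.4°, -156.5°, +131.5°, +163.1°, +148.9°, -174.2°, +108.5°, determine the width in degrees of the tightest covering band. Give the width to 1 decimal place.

124.1°

Sort the longitudes: -174.2°, -156.5°, -127.4°, +108.5°, +127.4°, +131.5°, +148.9°, +163.1°.
Eastward gaps between consecutive values (wrapping around): 17.7°, 29.1°, 235.9°, 18.9°, 4.1°, 17.4°, 14.2°, 22.7°.
Largest gap = 235.9° ⇒ minimal covering band is its complement: 360° − 235.9° = 124.1°.
Band runs from +108.5° eastward to -127.4°, crossing the antimeridian.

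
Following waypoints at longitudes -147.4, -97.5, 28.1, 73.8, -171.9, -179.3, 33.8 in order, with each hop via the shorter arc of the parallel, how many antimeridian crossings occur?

2

Leg 1: -147.4° → -97.5°, shortest Δλ = 49.9° (east) — does not cross 180°.
Leg 2: -97.5° → +28.1°, shortest Δλ = 125.6° (east) — does not cross 180°.
Leg 3: +28.1° → +73.8°, shortest Δλ = 45.7° (east) — does not cross 180°.
Leg 4: +73.8° → -171.9°, shortest Δλ = 114.3° (east) — crosses 180°.
Leg 5: -171.9° → -179.3°, shortest Δλ = -7.4° (west) — does not cross 180°.
Leg 6: -179.3° → +33.8°, shortest Δλ = -146.9° (west) — crosses 180°.
Total crossings: 2.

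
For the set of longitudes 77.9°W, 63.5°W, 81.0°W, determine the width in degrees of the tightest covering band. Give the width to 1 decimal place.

17.5°

Sort the longitudes: -81.0°, -77.9°, -63.5°.
Eastward gaps between consecutive values (wrapping around): 3.1°, 14.4°, 342.5°.
Largest gap = 342.5° ⇒ minimal covering band is its complement: 360° − 342.5° = 17.5°.
Band runs from -81.0° eastward to -63.5°.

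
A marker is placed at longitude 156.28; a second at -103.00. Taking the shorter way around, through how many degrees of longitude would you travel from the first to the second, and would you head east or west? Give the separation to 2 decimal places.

100.72° east

Raw difference: -103.00 − 156.28 = -259.28°.
Normalise into (−180°, 180°]: -259.28° + 360° = 100.72°.
Positive ⇒ the second point lies to the east; separation 100.72°.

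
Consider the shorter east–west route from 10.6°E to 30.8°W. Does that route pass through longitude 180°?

No

Signed shortest Δλ = ((-30.8 − 10.6 + 180) mod 360) − 180 = -41.4°.
Going west by 41.4° from +10.6° reaches -30.8° without touching 180°.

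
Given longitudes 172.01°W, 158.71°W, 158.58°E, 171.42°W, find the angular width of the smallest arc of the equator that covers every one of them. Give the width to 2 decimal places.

Sort the longitudes: -172.01°, -171.42°, -158.71°, +158.58°.
Eastward gaps between consecutive values (wrapping around): 0.59°, 12.71°, 317.29°, 29.41°.
Largest gap = 317.29° ⇒ minimal covering band is its complement: 360° − 317.29° = 42.71°.
Band runs from +158.58° eastward to -158.71°, crossing the antimeridian.

42.71°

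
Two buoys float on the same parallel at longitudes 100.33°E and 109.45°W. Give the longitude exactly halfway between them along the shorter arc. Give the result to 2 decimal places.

175.44°E

Signed shortest Δλ from +100.33° to -109.45° is +150.22°.
Midpoint longitude = +100.33° + (+150.22°)/2 = +100.33° + 75.11° = +175.44°.
(The naïve average (+100.33 + -109.45)/2 = -4.56° is on the wrong side of the globe.)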